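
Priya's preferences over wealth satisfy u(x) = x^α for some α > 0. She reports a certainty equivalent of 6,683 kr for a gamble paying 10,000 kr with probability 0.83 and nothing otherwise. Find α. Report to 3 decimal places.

The lottery's expected utility is 0.83·u(10000) + 0.17·u(0) = 0.83·10000^α (since u(0) = 0 for α > 0).
Setting u(6683) equal to that: 6683^α = 0.83·10000^α ⇒ (6683/10000)^α = 0.83.
Taking logs: α·ln(6683/10000) = ln(0.83), so α = -0.186330 / -0.403018 ≈ 0.462.

α ≈ 0.462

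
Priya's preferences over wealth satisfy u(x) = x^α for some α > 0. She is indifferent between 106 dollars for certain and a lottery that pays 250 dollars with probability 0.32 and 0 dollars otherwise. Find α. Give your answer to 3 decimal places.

The lottery's expected utility is 0.32·u(250) + 0.68·u(0) = 0.32·250^α (since u(0) = 0 for α > 0).
Indifference: 106^α = 0.32·250^α, so (106/250)^α = 0.32.
α = ln(0.32) / ln(106/250) = -1.139434/-0.858022 ≈ 1.328.

α ≈ 1.328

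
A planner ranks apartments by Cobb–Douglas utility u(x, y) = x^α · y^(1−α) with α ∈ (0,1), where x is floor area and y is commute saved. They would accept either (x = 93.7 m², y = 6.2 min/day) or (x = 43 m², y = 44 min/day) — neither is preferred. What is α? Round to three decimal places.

α ≈ 0.716

The Cobb–Douglas utilities coincide, so 93.7^α·6.2^(1−α) = 43^α·44^(1−α).
Rearrange to (93.7/43)^α = (44/6.2)^(1−α) and take logs: α·0.778898 = (1−α)·1.959640.
So α/(1−α) = (1.959640)/(0.778898) = 2.515914, and α = 2.515914/3.515914 ≈ 0.716.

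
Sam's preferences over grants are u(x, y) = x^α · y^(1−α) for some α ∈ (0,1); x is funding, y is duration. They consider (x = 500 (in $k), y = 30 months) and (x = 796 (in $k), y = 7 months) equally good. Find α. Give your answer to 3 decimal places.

α ≈ 0.758

Indifference: 500^α · 30^(1−α) = 796^α · 7^(1−α).
Rearrange to (500/796)^α = (7/30)^(1−α) and take logs: α·-0.464991 = (1−α)·-1.455287.
Thus α·(-1.920278) = -1.455287, so α = -1.455287/-1.920278 ≈ 0.758.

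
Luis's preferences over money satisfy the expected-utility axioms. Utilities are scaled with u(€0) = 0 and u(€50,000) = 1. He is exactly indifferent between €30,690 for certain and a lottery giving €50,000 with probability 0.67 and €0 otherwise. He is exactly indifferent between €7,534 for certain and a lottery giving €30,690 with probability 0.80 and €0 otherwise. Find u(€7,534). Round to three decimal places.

First, u(€30,690) = 0.67·u(€50,000) + 0.33·u(€0) = 0.67.
The second indifference gives u(€7,534) = 0.80·u(€30,690) + 0.20·u(€0) = 0.80·0.67 + 0.20·0.00 = 0.5360.

0.536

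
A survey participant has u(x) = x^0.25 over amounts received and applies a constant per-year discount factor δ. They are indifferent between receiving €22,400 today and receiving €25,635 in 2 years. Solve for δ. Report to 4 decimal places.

δ ≈ 0.9833

Indifference means u(22400) = δ^2 · u(25635), so δ^2 = u(22400)/u(25635).
With u(x) = x^0.25: δ^2 = 22400^0.25/25635^0.25 = (22400/25635)^0.25 = 0.96684.
Taking the square root: δ = 0.96684^(1/2) ≈ 0.9833.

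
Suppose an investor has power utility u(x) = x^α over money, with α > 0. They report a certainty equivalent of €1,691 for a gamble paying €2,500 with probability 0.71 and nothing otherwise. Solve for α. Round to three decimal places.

α ≈ 0.876

The lottery's expected utility is 0.71·u(2500) + 0.29·u(0) = 0.71·2500^α (since u(0) = 0 for α > 0).
Indifference: 1691^α = 0.71·2500^α, so (1691/2500)^α = 0.71.
Taking logs: α·ln(1691/2500) = ln(0.71), so α = -0.342490 / -0.390971 ≈ 0.876.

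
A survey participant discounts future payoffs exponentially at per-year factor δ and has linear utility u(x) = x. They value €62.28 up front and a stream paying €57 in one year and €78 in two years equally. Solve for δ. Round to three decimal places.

δ ≈ 0.600

Equating present values: 62.28 = 57δ + 78δ².
That is, 78δ² + 57δ − 62.28 = 0, a quadratic in δ.
By the quadratic formula (taking the positive root), δ = (−57 + √22680.36) / 156 ≈ 0.600.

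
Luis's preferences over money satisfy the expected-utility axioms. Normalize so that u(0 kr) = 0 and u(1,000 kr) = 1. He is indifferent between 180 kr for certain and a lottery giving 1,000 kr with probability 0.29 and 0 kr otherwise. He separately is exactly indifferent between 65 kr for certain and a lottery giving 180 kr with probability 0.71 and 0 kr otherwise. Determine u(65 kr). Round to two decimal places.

First, u(180 kr) = 0.29·u(1,000 kr) + 0.71·u(0 kr) = 0.29.
Chaining: u(65 kr) = 0.71·0.29 + 0.29·0.00 = 0.2059.

0.21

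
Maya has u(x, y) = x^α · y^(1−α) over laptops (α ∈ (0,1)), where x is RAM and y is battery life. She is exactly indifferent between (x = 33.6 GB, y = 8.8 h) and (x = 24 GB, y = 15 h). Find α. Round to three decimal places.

Indifference: 33.6^α · 8.8^(1−α) = 24^α · 15^(1−α).
(33.6/24)^α = (15/8.8)^(1−α); take logs: α·ln(33.6/24) = (1−α)·ln(15/8.8), i.e. α·0.336472 = (1−α)·0.533298.
Thus α·(0.869770) = 0.533298, so α = 0.533298/0.869770 ≈ 0.613.

α ≈ 0.613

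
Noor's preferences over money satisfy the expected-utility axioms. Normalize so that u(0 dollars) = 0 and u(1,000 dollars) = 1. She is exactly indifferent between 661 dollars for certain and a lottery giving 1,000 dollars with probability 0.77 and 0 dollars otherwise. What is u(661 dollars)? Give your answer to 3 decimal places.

The indifference gives u(661 dollars) = 0.77·u(1,000 dollars) + 0.23·u(0 dollars) = 0.77·1 + 0.23·0 = 0.77.

0.770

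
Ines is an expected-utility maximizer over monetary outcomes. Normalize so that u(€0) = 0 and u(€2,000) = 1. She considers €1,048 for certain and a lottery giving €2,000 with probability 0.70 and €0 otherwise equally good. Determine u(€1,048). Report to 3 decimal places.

The indifference gives u(€1,048) = 0.70·u(€2,000) + 0.30·u(€0) = 0.70·1 + 0.30·0 = 0.70.

0.700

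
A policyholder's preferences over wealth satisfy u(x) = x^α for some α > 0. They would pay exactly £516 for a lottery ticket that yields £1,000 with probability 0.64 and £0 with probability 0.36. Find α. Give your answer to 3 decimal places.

Since u(0) = 0, the lottery's EU is 0.64·1000^α.
Setting u(516) equal to that: 516^α = 0.64·1000^α ⇒ (516/1000)^α = 0.64.
α = ln(0.64) / ln(516/1000) = -0.446287/-0.661649 ≈ 0.675.

α ≈ 0.675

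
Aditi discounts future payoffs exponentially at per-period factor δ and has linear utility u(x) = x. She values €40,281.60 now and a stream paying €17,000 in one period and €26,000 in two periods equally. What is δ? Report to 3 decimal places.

δ ≈ 0.960

Present value of the stream is 17000·δ + 26000·δ². Indifference gives 17000δ + 26000δ² = 40281.60.
So 26000δ² + 17000δ − 40281.60 = 0.
The positive root is δ = [−17000 + √(17000² + 4·26000·40281.60)] / (2·26000) = (−17000 + 66920.000)/52000 ≈ 0.960.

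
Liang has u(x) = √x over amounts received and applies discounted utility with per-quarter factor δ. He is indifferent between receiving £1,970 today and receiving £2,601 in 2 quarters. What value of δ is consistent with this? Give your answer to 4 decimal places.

The payoff in 2 quarters is discounted by δ^2, so u(1970) = δ^2·u(2601) and δ^2 = u(1970)/u(2601).
Since u(x) = √x, δ^2 = √(1970/2601) = 0.87029.
So δ = 0.87029^(1/2) ≈ 0.9329.

δ ≈ 0.9329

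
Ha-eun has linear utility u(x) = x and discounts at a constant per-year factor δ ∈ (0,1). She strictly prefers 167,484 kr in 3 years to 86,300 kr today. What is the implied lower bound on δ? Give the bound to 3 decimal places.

δ > 0.802

The preference means 86300 < δ^3·167484.
Dividing by 167484: δ^3 > 0.51527. Both sides are positive, so the cube root keeps the direction.
δ > 0.51527^(1/3) = 0.802.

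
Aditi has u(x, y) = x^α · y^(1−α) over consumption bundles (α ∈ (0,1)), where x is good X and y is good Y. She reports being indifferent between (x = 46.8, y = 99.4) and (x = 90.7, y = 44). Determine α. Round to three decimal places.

Set the two utilities equal: 46.8^α·99.4^(1−α) = 90.7^α·44^(1−α).
Rearrange to (46.8/90.7)^α = (44/99.4)^(1−α) and take logs: α·-0.661674 = (1−α)·-0.814962.
So α/(1−α) = (-0.814962)/(-0.661674) = 1.231667, and α = 1.231667/2.231667 ≈ 0.552.

α ≈ 0.552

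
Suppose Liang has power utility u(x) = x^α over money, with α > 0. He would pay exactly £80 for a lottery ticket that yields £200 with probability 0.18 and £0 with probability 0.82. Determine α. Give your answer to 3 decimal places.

EU(lottery) = 0.18·200^α + 0.82·0 = 0.18·200^α.
Equating: 80^α = 0.18·200^α, i.e. 0.4000^α = 0.18.
Take logs: α = ln 0.18 / ln(80/200) ≈ 1.87146.

α ≈ 1.871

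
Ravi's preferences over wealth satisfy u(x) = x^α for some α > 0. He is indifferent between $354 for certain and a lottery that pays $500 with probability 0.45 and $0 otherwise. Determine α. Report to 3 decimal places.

α ≈ 2.312

The lottery's expected utility is 0.45·u(500) + 0.55·u(0) = 0.45·500^α (since u(0) = 0 for α > 0).
Indifference: 354^α = 0.45·500^α, so (354/500)^α = 0.45.
Taking logs: α·ln(354/500) = ln(0.45), so α = -0.798508 / -0.345311 ≈ 2.312.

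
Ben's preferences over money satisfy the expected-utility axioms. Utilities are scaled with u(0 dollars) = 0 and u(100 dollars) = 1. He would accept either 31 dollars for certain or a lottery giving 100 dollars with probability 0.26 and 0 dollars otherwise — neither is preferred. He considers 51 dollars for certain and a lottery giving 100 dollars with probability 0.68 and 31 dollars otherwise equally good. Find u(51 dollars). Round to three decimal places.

0.763

The first gamble pins u(31 dollars): it must equal 0.26·1 + 0.74·0 = 0.26.
Chaining: u(51 dollars) = 0.68·1.00 + 0.32·0.26 = 0.7632.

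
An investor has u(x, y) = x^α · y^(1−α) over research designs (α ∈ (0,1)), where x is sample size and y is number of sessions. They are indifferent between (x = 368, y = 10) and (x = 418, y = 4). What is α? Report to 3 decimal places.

Set the two utilities equal: 368^α·10^(1−α) = 418^α·4^(1−α).
Taking logs: α·ln 368 + (1−α)·ln 10 = α·ln 418 + (1−α)·ln 4, i.e. α·-0.127398 = (1−α)·-0.916291.
With A = -0.127398 and B = -0.916291: α·A = (1−α)·B, so α = B/(A+B) = -0.916291/-1.043689 ≈ 0.878.

α ≈ 0.878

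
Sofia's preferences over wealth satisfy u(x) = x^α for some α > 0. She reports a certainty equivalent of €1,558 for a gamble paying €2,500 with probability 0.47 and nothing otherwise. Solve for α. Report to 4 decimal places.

α ≈ 1.5966

EU(lottery) = 0.47·2500^α + 0.53·0 = 0.47·2500^α.
Setting u(1558) equal to that: 1558^α = 0.47·2500^α ⇒ (1558/2500)^α = 0.47.
α = ln(0.47) / ln(1558/2500) = -0.7550226/-0.4728878 ≈ 1.5966.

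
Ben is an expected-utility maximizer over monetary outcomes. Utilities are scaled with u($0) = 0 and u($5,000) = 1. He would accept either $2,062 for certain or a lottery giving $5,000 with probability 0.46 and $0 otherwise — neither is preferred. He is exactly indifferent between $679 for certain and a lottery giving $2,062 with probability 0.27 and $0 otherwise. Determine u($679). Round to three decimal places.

First, u($2,062) = 0.46·u($5,000) + 0.54·u($0) = 0.46.
Chaining: u($679) = 0.27·0.46 + 0.73·0.00 = 0.1242.

0.124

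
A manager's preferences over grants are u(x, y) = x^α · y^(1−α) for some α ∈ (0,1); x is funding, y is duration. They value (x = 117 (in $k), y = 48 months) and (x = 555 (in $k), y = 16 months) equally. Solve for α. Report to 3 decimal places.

Set the two utilities equal: 117^α·48^(1−α) = 555^α·16^(1−α).
Rearrange to (117/555)^α = (16/48)^(1−α) and take logs: α·-1.556794 = (1−α)·-1.098612.
With A = -1.556794 and B = -1.098612: α·A = (1−α)·B, so α = B/(A+B) = -1.098612/-2.655406 ≈ 0.414.

α ≈ 0.414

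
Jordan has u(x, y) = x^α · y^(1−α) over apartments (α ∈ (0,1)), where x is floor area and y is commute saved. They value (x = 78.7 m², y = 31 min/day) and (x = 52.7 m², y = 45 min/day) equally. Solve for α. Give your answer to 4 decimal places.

α ≈ 0.4817

Indifference: 78.7^α · 31^(1−α) = 52.7^α · 45^(1−α).
(78.7/52.7)^α = (45/31)^(1−α); take logs: α·ln(78.7/52.7) = (1−α)·ln(45/31), i.e. α·0.4010277 = (1−α)·0.3726753.
So α/(1−α) = (0.3726753)/(0.4010277) = 0.9293006, and α = 0.9293006/1.9293006 ≈ 0.4817.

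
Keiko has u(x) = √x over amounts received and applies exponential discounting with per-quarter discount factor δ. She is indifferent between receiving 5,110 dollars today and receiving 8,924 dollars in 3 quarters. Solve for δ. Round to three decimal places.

Indifference means u(5110) = δ^3 · u(8924), so δ^3 = u(5110)/u(8924).
With u(x) = √x: δ^3 = √5110/√8924 = √(5110/8924) = 0.75671.
Hence δ = (0.75671)^(1/3) = 0.91126.

δ ≈ 0.911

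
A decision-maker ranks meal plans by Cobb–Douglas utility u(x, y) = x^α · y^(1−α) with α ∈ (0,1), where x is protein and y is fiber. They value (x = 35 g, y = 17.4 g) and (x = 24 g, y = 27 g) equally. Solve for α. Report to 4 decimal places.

Set the two utilities equal: 35^α·17.4^(1−α) = 24^α·27^(1−α).
Taking logs: α·ln 35 + (1−α)·ln 17.4 = α·ln 24 + (1−α)·ln 27, i.e. α·0.3772942 = (1−α)·0.4393667.
With A = 0.3772942 and B = 0.4393667: α·A = (1−α)·B, so α = B/(A+B) = 0.4393667/0.8166609 ≈ 0.5380.

α ≈ 0.5380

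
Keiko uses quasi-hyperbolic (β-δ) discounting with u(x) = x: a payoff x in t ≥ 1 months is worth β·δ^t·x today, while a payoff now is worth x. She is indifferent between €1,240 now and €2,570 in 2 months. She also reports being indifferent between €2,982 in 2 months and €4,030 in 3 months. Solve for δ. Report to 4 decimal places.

δ ≈ 0.7400

The second indifference involves only future payoffs, so β cancels: β·δ^2·2982 = β·δ^3·4030, giving δ = 2982/4030 = 0.73995.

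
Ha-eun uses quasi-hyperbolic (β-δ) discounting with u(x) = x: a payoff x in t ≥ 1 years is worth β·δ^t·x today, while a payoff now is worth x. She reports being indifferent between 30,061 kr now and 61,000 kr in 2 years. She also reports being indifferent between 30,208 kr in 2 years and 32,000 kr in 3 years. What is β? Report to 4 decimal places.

The second indifference involves only future payoffs, so β cancels: β·δ^2·30208 = β·δ^3·32000, giving δ = 30208/32000 = 0.94400.
The first indifference: 30061 = β·δ^2·61000, so β = 30061/(δ^2·61000) = 30061/(0.89114·61000) ≈ 0.5530.

β ≈ 0.5530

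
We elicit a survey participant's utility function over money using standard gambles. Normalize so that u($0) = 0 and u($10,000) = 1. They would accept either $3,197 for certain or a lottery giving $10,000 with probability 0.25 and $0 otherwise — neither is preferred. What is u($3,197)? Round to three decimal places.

0.250

The indifference gives u($3,197) = 0.25·u($10,000) + 0.75·u($0) = 0.25·1 + 0.75·0 = 0.25.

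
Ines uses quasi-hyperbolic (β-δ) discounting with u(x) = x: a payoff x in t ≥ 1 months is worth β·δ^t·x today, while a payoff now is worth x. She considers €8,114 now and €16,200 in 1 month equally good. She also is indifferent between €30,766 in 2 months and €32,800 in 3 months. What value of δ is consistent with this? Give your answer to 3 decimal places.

The second indifference involves only future payoffs, so β cancels: β·δ^2·30766 = β·δ^3·32800, giving δ = 30766/32800 = 0.93799.

δ ≈ 0.938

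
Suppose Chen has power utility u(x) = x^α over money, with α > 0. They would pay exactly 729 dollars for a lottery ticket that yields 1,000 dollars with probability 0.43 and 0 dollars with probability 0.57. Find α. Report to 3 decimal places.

α ≈ 2.670

The lottery's expected utility is 0.43·u(1000) + 0.57·u(0) = 0.43·1000^α (since u(0) = 0 for α > 0).
Setting u(729) equal to that: 729^α = 0.43·1000^α ⇒ (729/1000)^α = 0.43.
Taking logs: α·ln(729/1000) = ln(0.43), so α = -0.843970 / -0.316082 ≈ 2.670.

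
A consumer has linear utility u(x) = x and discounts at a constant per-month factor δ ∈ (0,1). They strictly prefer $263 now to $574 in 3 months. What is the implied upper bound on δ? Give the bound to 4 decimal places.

δ < 0.7709

Under u(x) = x this choice says 263 > δ^3·574.
Dividing by 574: δ^3 < 0.45819. Both sides are positive, so the cube root keeps the direction.
δ < 0.45819^(1/3) = 0.7709.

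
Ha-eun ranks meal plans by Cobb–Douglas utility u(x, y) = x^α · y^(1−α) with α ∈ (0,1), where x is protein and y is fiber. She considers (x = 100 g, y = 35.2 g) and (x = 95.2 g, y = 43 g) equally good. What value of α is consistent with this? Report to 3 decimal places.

α ≈ 0.803

The Cobb–Douglas utilities coincide, so 100^α·35.2^(1−α) = 95.2^α·43^(1−α).
Taking logs: α·ln 100 + (1−α)·ln 35.2 = α·ln 95.2 + (1−α)·ln 43, i.e. α·0.049190 = (1−α)·0.200154.
So α/(1−α) = (0.200154)/(0.049190) = 4.068998, and α = 4.068998/5.068998 ≈ 0.803.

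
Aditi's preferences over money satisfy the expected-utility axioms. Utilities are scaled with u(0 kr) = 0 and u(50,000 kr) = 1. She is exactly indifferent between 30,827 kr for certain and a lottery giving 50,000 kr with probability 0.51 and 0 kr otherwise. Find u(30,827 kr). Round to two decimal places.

0.51

By the standard-gamble method, u(30,827 kr) is just the indifference probability on the best outcome: 0.51.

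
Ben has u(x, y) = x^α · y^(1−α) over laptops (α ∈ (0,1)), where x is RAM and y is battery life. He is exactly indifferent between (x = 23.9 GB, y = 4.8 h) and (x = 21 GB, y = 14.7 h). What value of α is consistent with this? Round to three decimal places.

α ≈ 0.896

Indifference: 23.9^α · 4.8^(1−α) = 21^α · 14.7^(1−α).
(23.9/21)^α = (14.7/4.8)^(1−α); take logs: α·ln(23.9/21) = (1−α)·ln(14.7/4.8), i.e. α·0.129356 = (1−α)·1.119232.
So α/(1−α) = (1.119232)/(0.129356) = 8.652339, and α = 8.652339/9.652339 ≈ 0.896.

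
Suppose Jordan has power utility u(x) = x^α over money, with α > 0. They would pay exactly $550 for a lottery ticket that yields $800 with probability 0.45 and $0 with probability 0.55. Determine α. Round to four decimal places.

The lottery's expected utility is 0.45·u(800) + 0.55·u(0) = 0.45·800^α (since u(0) = 0 for α > 0).
Setting u(550) equal to that: 550^α = 0.45·800^α ⇒ (550/800)^α = 0.45.
Take logs: α = ln 0.45 / ln(550/800) ≈ 2.131096.

α ≈ 2.1311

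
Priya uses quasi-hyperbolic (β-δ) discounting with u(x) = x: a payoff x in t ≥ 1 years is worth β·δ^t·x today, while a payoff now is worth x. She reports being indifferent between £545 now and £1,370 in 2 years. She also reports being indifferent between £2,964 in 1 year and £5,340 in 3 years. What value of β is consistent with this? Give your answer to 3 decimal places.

Both payoffs in the second observation are in the future, so β drops out: δ^1·2964 = δ^3·5340 ⇒ δ^2 = 2964/5340 = 0.55506, so δ = 0.74502.
The first indifference: 545 = β·δ^2·1370, so β = 545/(δ^2·1370) = 545/(0.55506·1370) ≈ 0.717.

β ≈ 0.717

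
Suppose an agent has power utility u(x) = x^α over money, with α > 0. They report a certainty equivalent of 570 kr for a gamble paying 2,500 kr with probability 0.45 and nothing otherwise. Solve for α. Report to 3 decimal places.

α ≈ 0.540

EU(lottery) = 0.45·2500^α + 0.55·0 = 0.45·2500^α.
Indifference: 570^α = 0.45·2500^α, so (570/2500)^α = 0.45.
Take logs: α = ln 0.45 / ln(570/2500) ≈ 0.54011.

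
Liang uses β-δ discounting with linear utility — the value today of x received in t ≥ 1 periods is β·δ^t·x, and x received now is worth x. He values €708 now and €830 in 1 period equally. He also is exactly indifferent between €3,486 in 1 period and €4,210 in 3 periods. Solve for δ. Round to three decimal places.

From the later pair, β·δ^1·3486 = β·δ^3·4210; dividing through, δ^2 = 3486/4210 = 0.82803, so δ = 0.90996.

δ ≈ 0.910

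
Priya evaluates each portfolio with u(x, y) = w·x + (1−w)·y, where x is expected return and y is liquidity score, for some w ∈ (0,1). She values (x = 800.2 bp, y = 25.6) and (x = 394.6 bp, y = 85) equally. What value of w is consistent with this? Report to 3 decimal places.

Equating utilities: w·800.2 + (1−w)·25.6 = w·394.6 + (1−w)·85.
Rearranging, 405.6·w − 59.4·(1−w) = 0.
So w/(1−w) = 59.4/405.6 = 0.1464, giving w = 59.4/(405.6+59.4) = 0.128.

w = 0.128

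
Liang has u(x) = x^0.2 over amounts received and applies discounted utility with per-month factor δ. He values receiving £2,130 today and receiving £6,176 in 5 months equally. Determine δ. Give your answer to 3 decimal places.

The payoff in 5 months is discounted by δ^5, so u(2130) = δ^5·u(6176) and δ^5 = u(2130)/u(6176).
Since u(x) = x^0.2, δ^5 = (2130/6176)^0.2 = 0.34488^0.2 = 0.80823.
So δ = 0.80823^(1/5) ≈ 0.958.

δ ≈ 0.958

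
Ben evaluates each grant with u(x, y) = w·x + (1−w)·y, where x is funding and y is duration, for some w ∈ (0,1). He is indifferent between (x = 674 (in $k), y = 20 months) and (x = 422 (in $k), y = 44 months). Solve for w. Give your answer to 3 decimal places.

u(674,20) = u(422,44) means w·674 + (1−w)·20 = w·422 + (1−w)·44.
Rearranging, 252·w − 24·(1−w) = 0.
So w/(1−w) = 24/252 = 0.0952, giving w = 24/(252+24) = 0.087.

w = 0.087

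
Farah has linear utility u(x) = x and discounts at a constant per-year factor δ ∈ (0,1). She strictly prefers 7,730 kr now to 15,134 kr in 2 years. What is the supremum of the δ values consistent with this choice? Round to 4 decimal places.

δ < 0.7147

The preference means 7730 > δ^2·15134.
Dividing by 15134: δ^2 < 0.51077. Both sides are positive, so the square root keeps the direction.
δ < 0.51077^(1/2) = 0.7147.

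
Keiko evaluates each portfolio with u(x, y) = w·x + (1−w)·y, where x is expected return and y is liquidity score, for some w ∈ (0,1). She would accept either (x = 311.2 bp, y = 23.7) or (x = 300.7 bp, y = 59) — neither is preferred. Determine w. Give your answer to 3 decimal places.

w = 0.771

Equating utilities: w·311.2 + (1−w)·23.7 = w·300.7 + (1−w)·59.
Collecting terms: w·10.5 = (1−w)·35.3.
So w/(1−w) = 35.3/10.5 = 3.3619, giving w = 35.3/(10.5+35.3) = 0.771.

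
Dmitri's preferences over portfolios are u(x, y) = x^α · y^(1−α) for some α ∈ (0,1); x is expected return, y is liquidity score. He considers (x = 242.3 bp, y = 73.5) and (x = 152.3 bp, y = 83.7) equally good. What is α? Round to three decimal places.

The Cobb–Douglas utilities coincide, so 242.3^α·73.5^(1−α) = 152.3^α·83.7^(1−α).
Taking logs: α·ln 242.3 + (1−α)·ln 73.5 = α·ln 152.3 + (1−α)·ln 83.7, i.e. α·0.464324 = (1−α)·0.129954.
So α/(1−α) = (0.129954)/(0.464324) = 0.279878, and α = 0.279878/1.279878 ≈ 0.219.

α ≈ 0.219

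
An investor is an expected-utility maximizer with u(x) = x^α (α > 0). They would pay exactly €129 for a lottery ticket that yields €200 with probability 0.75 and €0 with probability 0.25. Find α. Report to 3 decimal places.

α ≈ 0.656

The lottery's expected utility is 0.75·u(200) + 0.25·u(0) = 0.75·200^α (since u(0) = 0 for α > 0).
Indifference: 129^α = 0.75·200^α, so (129/200)^α = 0.75.
Taking logs: α·ln(129/200) = ln(0.75), so α = -0.287682 / -0.438505 ≈ 0.656.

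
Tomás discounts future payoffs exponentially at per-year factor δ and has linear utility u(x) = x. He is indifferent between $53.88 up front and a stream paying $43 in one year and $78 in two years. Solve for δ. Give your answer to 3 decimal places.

δ ≈ 0.600

Present value of the stream is 43·δ + 78·δ². Indifference gives 43δ + 78δ² = 53.88.
So 78δ² + 43δ − 53.88 = 0.
By the quadratic formula (taking the positive root), δ = (−43 + √18659.56) / 156 ≈ 0.600.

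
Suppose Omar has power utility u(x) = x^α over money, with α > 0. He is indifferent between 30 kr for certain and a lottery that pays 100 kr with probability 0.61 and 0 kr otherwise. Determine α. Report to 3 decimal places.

α ≈ 0.411

Since u(0) = 0, the lottery's EU is 0.61·100^α.
Equating: 30^α = 0.61·100^α, i.e. 0.3000^α = 0.61.
Taking logs: α·ln(30/100) = ln(0.61), so α = -0.494296 / -1.203973 ≈ 0.411.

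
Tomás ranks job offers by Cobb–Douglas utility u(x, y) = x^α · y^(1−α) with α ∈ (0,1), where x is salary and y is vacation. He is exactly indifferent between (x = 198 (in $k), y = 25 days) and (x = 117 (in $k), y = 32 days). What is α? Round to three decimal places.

The Cobb–Douglas utilities coincide, so 198^α·25^(1−α) = 117^α·32^(1−α).
Taking logs: α·ln 198 + (1−α)·ln 25 = α·ln 117 + (1−α)·ln 32, i.e. α·0.526093 = (1−α)·0.246860.
So α/(1−α) = (0.246860)/(0.526093) = 0.469233, and α = 0.469233/1.469233 ≈ 0.319.

α ≈ 0.319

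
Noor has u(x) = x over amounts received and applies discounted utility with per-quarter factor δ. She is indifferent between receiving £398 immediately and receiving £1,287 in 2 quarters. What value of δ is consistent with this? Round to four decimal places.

Indifference means u(398) = δ^2 · u(1287), so δ^2 = u(398)/u(1287).
With u(x) = x: δ^2 = 398/1287 = 0.30925.
So δ = 0.30925^(1/2) ≈ 0.5561.

δ ≈ 0.5561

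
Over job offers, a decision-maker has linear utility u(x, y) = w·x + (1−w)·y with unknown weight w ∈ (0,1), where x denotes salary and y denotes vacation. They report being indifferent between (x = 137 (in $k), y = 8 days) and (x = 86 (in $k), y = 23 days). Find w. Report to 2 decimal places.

w = 0.23

Equating utilities: w·137 + (1−w)·8 = w·86 + (1−w)·23.
Collecting terms: w·51 = (1−w)·15.
So w/(1−w) = 15/51 = 0.2941, giving w = 15/(51+15) = 0.23.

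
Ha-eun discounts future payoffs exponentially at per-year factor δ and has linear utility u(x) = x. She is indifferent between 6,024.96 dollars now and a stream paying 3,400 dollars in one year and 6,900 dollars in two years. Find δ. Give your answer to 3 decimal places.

δ ≈ 0.720

The stream is worth 3400δ + 6900δ² today, so 3400δ + 6900δ² = 6024.96.
Rearranged: 6900δ² + 3400δ − 6024.96 = 0.
δ = (−3400 + √(3400² + 4·6900·6024.96)) / (2·6900) = (−3400 + √177848896.00) / 13800 ≈ 0.720.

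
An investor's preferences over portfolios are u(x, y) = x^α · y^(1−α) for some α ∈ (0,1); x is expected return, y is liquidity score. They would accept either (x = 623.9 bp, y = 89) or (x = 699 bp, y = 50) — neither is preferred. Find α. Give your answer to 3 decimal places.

Indifference: 623.9^α · 89^(1−α) = 699^α · 50^(1−α).
Rearrange to (623.9/699)^α = (50/89)^(1−α) and take logs: α·-0.113661 = (1−α)·-0.576613.
So α/(1−α) = (-0.576613)/(-0.113661) = 5.073095, and α = 5.073095/6.073095 ≈ 0.835.

α ≈ 0.835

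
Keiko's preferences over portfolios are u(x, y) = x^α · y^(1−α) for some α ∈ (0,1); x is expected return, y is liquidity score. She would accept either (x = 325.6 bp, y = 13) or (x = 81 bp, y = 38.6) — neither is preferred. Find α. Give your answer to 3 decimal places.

The Cobb–Douglas utilities coincide, so 325.6^α·13^(1−α) = 81^α·38.6^(1−α).
Taking logs: α·ln 325.6 + (1−α)·ln 13 = α·ln 81 + (1−α)·ln 38.6, i.e. α·1.391220 = (1−α)·1.088303.
Thus α·(2.479523) = 1.088303, so α = 1.088303/2.479523 ≈ 0.439.

α ≈ 0.439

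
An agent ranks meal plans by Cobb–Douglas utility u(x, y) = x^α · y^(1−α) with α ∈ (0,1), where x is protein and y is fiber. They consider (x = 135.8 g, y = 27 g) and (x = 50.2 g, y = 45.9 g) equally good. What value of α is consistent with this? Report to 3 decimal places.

α ≈ 0.348

The Cobb–Douglas utilities coincide, so 135.8^α·27^(1−α) = 50.2^α·45.9^(1−α).
(135.8/50.2)^α = (45.9/27)^(1−α); take logs: α·ln(135.8/50.2) = (1−α)·ln(45.9/27), i.e. α·0.995168 = (1−α)·0.530628.
Thus α·(1.525796) = 0.530628, so α = 0.530628/1.525796 ≈ 0.348.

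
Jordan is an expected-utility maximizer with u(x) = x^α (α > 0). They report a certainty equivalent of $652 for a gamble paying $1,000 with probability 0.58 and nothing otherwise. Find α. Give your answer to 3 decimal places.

The lottery's expected utility is 0.58·u(1000) + 0.42·u(0) = 0.58·1000^α (since u(0) = 0 for α > 0).
Indifference: 652^α = 0.58·1000^α, so (652/1000)^α = 0.58.
Taking logs: α·ln(652/1000) = ln(0.58), so α = -0.544727 / -0.427711 ≈ 1.274.

α ≈ 1.274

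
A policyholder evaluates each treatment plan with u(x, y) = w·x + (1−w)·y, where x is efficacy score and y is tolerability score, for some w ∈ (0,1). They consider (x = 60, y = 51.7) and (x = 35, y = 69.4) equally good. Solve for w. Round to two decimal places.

Indifference: w·60 + (1−w)·51.7 = w·35 + (1−w)·69.4.
Rearranging, 25·w − 17.7·(1−w) = 0.
Hence w = 17.7/(25+17.7) = 17.7/42.7 = 0.41.

w = 0.41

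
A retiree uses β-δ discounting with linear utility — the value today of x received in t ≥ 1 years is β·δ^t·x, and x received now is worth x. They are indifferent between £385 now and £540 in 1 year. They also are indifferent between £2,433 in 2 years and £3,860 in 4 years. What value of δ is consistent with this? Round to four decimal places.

The second indifference involves only future payoffs, so β cancels: β·δ^2·2433 = β·δ^4·3860, giving δ^2 = 2433/3860 = 0.63031, so δ = 0.79392.

δ ≈ 0.7939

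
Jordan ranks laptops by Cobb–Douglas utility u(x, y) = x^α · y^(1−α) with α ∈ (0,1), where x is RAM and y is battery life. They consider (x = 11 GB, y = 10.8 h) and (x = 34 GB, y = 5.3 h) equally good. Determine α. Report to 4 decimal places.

α ≈ 0.3868

Set the two utilities equal: 11^α·10.8^(1−α) = 34^α·5.3^(1−α).
Rearrange to (11/34)^α = (5.3/10.8)^(1−α) and take logs: α·-1.1284653 = (1−α)·-0.7118393.
So α/(1−α) = (-0.7118393)/(-1.1284653) = 0.6308030, and α = 0.6308030/1.6308030 ≈ 0.3868.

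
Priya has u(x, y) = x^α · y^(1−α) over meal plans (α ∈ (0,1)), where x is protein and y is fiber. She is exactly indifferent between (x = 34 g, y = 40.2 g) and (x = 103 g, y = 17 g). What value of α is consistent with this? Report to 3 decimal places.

α ≈ 0.437

The Cobb–Douglas utilities coincide, so 34^α·40.2^(1−α) = 103^α·17^(1−α).
(34/103)^α = (17/40.2)^(1−α); take logs: α·ln(34/103) = (1−α)·ln(17/40.2), i.e. α·-1.108368 = (1−α)·-0.860654.
Thus α·(-1.969022) = -0.860654, so α = -0.860654/-1.969022 ≈ 0.437.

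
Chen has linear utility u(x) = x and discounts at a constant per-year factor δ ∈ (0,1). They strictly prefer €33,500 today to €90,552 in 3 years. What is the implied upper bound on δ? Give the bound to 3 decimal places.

δ < 0.718

Comparing present values: 33500 > δ^3·90552.
Hence δ^3 < 33500/90552 = 0.36995, and x ↦ x^(1/3) is increasing on (0,∞).
δ < (33500/90552)^(1/3) ≈ 0.718.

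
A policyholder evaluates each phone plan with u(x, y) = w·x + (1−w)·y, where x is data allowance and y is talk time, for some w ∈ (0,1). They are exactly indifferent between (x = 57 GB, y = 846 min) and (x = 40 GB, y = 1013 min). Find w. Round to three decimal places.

w = 0.908

u(57,846) = u(40,1013) means w·57 + (1−w)·846 = w·40 + (1−w)·1013.
Rearranging, 17·w − 167·(1−w) = 0.
So w/(1−w) = 167/17 = 9.8235, giving w = 167/(17+167) = 0.908.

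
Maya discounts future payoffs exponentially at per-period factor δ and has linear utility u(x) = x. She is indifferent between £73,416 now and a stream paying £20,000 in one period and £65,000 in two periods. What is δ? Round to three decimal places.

Present value of the stream is 20000·δ + 65000·δ². Indifference gives 20000δ + 65000δ² = 73416.
Rearranged: 65000δ² + 20000δ − 73416 = 0.
δ = (−20000 + √(20000² + 4·65000·73416)) / (2·65000) = (−20000 + √19488160000.00) / 130000 ≈ 0.920.

δ ≈ 0.920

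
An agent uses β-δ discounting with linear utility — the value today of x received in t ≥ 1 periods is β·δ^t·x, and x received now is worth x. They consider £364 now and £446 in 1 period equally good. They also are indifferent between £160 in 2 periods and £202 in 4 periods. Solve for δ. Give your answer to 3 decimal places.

δ ≈ 0.890

From the later pair, β·δ^2·160 = β·δ^4·202; dividing through, δ^2 = 160/202 = 0.79208, so δ = 0.88999.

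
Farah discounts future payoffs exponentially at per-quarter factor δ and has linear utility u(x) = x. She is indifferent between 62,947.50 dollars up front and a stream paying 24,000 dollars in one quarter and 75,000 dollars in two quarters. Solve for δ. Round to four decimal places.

Present value of the stream is 24000·δ + 75000·δ². Indifference gives 24000δ + 75000δ² = 62947.50.
So 75000δ² + 24000δ − 62947.50 = 0.
By the quadratic formula (taking the positive root), δ = (−24000 + √19460250000.00) / 150000 ≈ 0.7700.

δ ≈ 0.7700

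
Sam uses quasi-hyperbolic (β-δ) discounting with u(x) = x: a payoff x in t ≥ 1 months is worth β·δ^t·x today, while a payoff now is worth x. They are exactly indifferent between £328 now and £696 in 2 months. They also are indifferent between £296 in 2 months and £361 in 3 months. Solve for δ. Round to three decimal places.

Both payoffs in the second observation are in the future, so β drops out: δ^2·296 = δ^3·361 ⇒ δ = 296/361 = 0.81994.

δ ≈ 0.820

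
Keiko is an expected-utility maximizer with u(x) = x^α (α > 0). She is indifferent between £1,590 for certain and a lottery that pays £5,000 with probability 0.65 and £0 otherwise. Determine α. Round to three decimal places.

α ≈ 0.376

EU(lottery) = 0.65·5000^α + 0.35·0 = 0.65·5000^α.
Indifference: 1590^α = 0.65·5000^α, so (1590/5000)^α = 0.65.
α = ln(0.65) / ln(1590/5000) = -0.430783/-1.145704 ≈ 0.376.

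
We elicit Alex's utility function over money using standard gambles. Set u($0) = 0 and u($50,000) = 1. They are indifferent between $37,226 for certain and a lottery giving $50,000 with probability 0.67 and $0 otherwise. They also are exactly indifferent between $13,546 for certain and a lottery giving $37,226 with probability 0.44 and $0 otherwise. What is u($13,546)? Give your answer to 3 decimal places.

First, u($37,226) = 0.67·u($50,000) + 0.33·u($0) = 0.67.
The second indifference gives u($13,546) = 0.44·u($37,226) + 0.56·u($0) = 0.44·0.67 + 0.56·0.00 = 0.2948.

0.295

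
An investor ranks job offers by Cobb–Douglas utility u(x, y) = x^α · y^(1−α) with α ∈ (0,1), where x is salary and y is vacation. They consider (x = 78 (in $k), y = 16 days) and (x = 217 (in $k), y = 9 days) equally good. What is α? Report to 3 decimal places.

α ≈ 0.360

The Cobb–Douglas utilities coincide, so 78^α·16^(1−α) = 217^α·9^(1−α).
Rearrange to (78/217)^α = (9/16)^(1−α) and take logs: α·-1.023189 = (1−α)·-0.575364.
With A = -1.023189 and B = -0.575364: α·A = (1−α)·B, so α = B/(A+B) = -0.575364/-1.598553 ≈ 0.360.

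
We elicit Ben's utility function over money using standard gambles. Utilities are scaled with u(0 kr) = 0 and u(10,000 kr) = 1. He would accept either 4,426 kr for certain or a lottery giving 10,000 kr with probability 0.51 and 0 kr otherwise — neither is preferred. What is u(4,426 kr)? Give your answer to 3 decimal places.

0.510

The indifference gives u(4,426 kr) = 0.51·u(10,000 kr) + 0.49·u(0 kr) = 0.51·1 + 0.49·0 = 0.51.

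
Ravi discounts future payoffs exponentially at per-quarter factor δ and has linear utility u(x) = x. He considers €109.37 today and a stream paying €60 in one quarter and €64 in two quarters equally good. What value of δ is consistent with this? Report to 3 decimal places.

δ ≈ 0.920

Equating present values: 109.37 = 60δ + 64δ².
Rearranged: 64δ² + 60δ − 109.37 = 0.
The positive root is δ = [−60 + √(60² + 4·64·109.37)] / (2·64) = (−60 + 177.760)/128 ≈ 0.920.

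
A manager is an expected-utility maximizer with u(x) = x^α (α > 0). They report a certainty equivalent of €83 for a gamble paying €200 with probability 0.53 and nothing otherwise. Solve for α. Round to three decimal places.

α ≈ 0.722

EU(lottery) = 0.53·200^α + 0.47·0 = 0.53·200^α.
Equating: 83^α = 0.53·200^α, i.e. 0.4150^α = 0.53.
Take logs: α = ln 0.53 / ln(83/200) ≈ 0.72188.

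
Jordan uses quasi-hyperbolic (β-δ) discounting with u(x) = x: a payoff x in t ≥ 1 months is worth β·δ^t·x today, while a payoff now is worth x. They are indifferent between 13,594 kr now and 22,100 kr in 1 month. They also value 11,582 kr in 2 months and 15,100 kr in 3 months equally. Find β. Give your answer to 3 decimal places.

β ≈ 0.802

Both payoffs in the second observation are in the future, so β drops out: δ^2·11582 = δ^3·15100 ⇒ δ = 11582/15100 = 0.76702.
Substituting δ into 13594 = β·δ·22100: β = 13594/(16951.139) ≈ 0.802.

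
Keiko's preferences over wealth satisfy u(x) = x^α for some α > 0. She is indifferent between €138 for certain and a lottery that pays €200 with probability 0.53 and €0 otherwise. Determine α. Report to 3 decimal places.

Since u(0) = 0, the lottery's EU is 0.53·200^α.
Indifference: 138^α = 0.53·200^α, so (138/200)^α = 0.53.
α = ln(0.53) / ln(138/200) = -0.634878/-0.371064 ≈ 1.711.

α ≈ 1.711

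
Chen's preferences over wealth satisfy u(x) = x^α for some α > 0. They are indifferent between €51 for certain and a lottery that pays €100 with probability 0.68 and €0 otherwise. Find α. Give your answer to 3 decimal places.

α ≈ 0.573

Since u(0) = 0, the lottery's EU is 0.68·100^α.
Equating: 51^α = 0.68·100^α, i.e. 0.5100^α = 0.68.
α = ln(0.68) / ln(51/100) = -0.385662/-0.673345 ≈ 0.573.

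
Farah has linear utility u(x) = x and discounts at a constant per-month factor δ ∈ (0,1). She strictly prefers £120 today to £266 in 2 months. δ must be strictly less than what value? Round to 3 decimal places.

δ < 0.672

Under u(x) = x this choice says 120 > δ^2·266.
Dividing by 266: δ^2 < 0.45113. Both sides are positive, so the square root keeps the direction.
δ < 0.45113^(1/2) = 0.672.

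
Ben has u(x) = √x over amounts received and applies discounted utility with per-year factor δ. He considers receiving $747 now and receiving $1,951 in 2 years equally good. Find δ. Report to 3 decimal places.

Indifference means u(747) = δ^2 · u(1951), so δ^2 = u(747)/u(1951).
Since u(x) = √x, δ^2 = √(747/1951) = 0.61877.
So δ = 0.61877^(1/2) ≈ 0.787.

δ ≈ 0.787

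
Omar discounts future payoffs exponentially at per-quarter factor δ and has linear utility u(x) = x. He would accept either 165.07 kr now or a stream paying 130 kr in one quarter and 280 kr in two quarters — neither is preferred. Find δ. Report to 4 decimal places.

δ ≈ 0.5700

Present value of the stream is 130·δ + 280·δ². Indifference gives 130δ + 280δ² = 165.07.
That is, 280δ² + 130δ − 165.07 = 0, a quadratic in δ.
The positive root is δ = [−130 + √(130² + 4·280·165.07)] / (2·280) = (−130 + 449.198)/560 ≈ 0.5700.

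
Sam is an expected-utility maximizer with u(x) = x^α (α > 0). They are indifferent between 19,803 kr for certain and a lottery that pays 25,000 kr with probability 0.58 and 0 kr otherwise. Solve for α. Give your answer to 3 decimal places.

α ≈ 2.337

Since u(0) = 0, the lottery's EU is 0.58·25000^α.
Indifference: 19803^α = 0.58·25000^α, so (19803/25000)^α = 0.58.
Taking logs: α·ln(19803/25000) = ln(0.58), so α = -0.544727 / -0.233042 ≈ 2.337.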